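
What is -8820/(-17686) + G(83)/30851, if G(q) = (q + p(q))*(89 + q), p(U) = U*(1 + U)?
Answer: 10866679690/272815393 ≈ 39.832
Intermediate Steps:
G(q) = (89 + q)*(q + q*(1 + q)) (G(q) = (q + q*(1 + q))*(89 + q) = (89 + q)*(q + q*(1 + q)))
-8820/(-17686) + G(83)/30851 = -8820/(-17686) + (83*(178 + 83² + 91*83))/30851 = -8820*(-1/17686) + (83*(178 + 6889 + 7553))*(1/30851) = 4410/8843 + (83*14620)*(1/30851) = 4410/8843 + 1213460*(1/30851) = 4410/8843 + 1213460/30851 = 10866679690/272815393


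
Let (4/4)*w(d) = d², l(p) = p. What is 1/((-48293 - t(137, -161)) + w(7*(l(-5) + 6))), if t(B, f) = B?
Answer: -1/48381 ≈ -2.0669e-5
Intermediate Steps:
w(d) = d²
1/((-48293 - t(137, -161)) + w(7*(l(-5) + 6))) = 1/((-48293 - 1*137) + (7*(-5 + 6))²) = 1/((-48293 - 137) + (7*1)²) = 1/(-48430 + 7²) = 1/(-48430 + 49) = 1/(-48381) = -1/48381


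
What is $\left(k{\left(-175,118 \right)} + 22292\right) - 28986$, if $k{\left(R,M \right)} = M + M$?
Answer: $-6458$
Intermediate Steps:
$k{\left(R,M \right)} = 2 M$
$\left(k{\left(-175,118 \right)} + 22292\right) - 28986 = \left(2 \cdot 118 + 22292\right) - 28986 = \left(236 + 22292\right) - 28986 = 22528 - 28986 = -6458$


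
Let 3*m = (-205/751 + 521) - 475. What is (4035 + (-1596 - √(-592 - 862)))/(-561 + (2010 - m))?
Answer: 1831689/1076752 - 751*I*√1454/1076752 ≈ 1.7011 - 0.026595*I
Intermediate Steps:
m = 11447/751 (m = ((-205/751 + 521) - 475)/3 = (391066/751 - 475)/3 = (⅓)*(34341/751) = 11447/751 ≈ 15.242)
(4035 + (-1596 - √(-592 - 862)))/(-561 + (2010 - m)) = (4035 + (-1596 - √(-592 - 862)))/(-561 + (2010 - 1*11447/751)) = (4035 + (-1596 - √(-1454)))/(-561 + (2010 - 11447/751)) = (4035 + (-1596 - I*√1454))/(-561 + 1498063/751) = (4035 + (-1596 - I*√1454))/(1076752/751) = (2439 - I*√1454)*(751/1076752) = 1831689/1076752 - 751*I*√1454/1076752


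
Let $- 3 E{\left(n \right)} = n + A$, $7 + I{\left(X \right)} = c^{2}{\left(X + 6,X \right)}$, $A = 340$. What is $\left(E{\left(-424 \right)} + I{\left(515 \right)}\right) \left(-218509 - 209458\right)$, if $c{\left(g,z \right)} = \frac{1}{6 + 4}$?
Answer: $- \frac{899158667}{100} \approx -8.9916 \cdot 10^{6}$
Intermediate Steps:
$c{\left(g,z \right)} = \frac{1}{10}$
$I{\left(X \right)} = - \frac{699}{100}$ ($I{\left(X \right)} = -7 + \left(\frac{1}{10}\right)^{2} = -7 + \frac{1}{100} = - \frac{699}{100}$)
$E{\left(n \right)} = - \frac{340}{3} - \frac{n}{3}$ ($E{\left(n \right)} = - \frac{n + 340}{3} = - \frac{340 + n}{3} = - \frac{340}{3} - \frac{n}{3}$)
$\left(E{\left(-424 \right)} + I{\left(515 \right)}\right) \left(-218509 - 209458\right) = \left(\left(- \frac{340}{3} - - \frac{424}{3}\right) - \frac{699}{100}\right) \left(-218509 - 209458\right) = \left(\left(- \frac{340}{3} + \frac{424}{3}\right) - \frac{699}{100}\right) \left(-427967\right) = \left(28 - \frac{699}{100}\right) \left(-427967\right) = \frac{2101}{100} \left(-427967\right) = - \frac{899158667}{100}$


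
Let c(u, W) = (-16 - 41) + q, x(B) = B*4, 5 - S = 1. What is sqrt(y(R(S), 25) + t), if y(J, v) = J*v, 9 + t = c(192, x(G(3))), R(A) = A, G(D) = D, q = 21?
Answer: sqrt(55) ≈ 7.4162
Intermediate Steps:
S = 4 (S = 5 - 1*1 = 5 - 1 = 4)
x(B) = 4*B
c(u, W) = -36 (c(u, W) = (-16 - 41) + 21 = -57 + 21 = -36)
t = -45 (t = -9 - 36 = -45)
sqrt(y(R(S), 25) + t) = sqrt(4*25 - 45) = sqrt(100 - 45) = sqrt(55)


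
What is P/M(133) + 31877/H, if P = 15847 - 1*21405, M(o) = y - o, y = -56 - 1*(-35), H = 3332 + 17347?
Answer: 8560210/227469 ≈ 37.632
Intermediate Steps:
H = 20679
y = -21 (y = -56 + 35 = -21)
M(o) = -21 - o
P = -5558 (P = 15847 - 21405 = -5558)
P/M(133) + 31877/H = -5558/(-21 - 1*133) + 31877/20679 = -5558/(-21 - 133) + 31877*(1/20679) = -5558/(-154) + 31877/20679 = -5558*(-1/154) + 31877/20679 = 397/11 + 31877/20679 = 8560210/227469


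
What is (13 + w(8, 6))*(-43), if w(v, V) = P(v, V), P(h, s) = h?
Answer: -903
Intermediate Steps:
w(v, V) = v
(13 + w(8, 6))*(-43) = (13 + 8)*(-43) = 21*(-43) = -903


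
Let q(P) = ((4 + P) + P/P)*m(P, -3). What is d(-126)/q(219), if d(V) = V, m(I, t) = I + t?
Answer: -1/384 ≈ -0.0026042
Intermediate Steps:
q(P) = (-3 + P)*(5 + P) (q(P) = ((4 + P) + P/P)*(P - 3) = ((4 + P) + 1)*(-3 + P) = (5 + P)*(-3 + P) = (-3 + P)*(5 + P))
d(-126)/q(219) = -126*1/((-3 + 219)*(5 + 219)) = -126/(216*224) = -126/48384 = -126*1/48384 = -1/384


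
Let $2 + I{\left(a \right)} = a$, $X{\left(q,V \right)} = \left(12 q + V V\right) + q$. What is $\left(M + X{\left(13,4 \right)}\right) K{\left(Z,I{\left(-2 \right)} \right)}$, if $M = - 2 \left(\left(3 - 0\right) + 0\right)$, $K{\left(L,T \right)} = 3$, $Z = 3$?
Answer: $537$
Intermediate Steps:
$X{\left(q,V \right)} = V^{2} + 13 q$ ($X{\left(q,V \right)} = \left(12 q + V^{2}\right) + q = \left(V^{2} + 12 q\right) + q = V^{2} + 13 q$)
$I{\left(a \right)} = -2 + a$
$M = -6$ ($M = - 2 \left(\left(3 + 0\right) + 0\right) = - 2 \left(3 + 0\right) = \left(-2\right) 3 = -6$)
$\left(M + X{\left(13,4 \right)}\right) K{\left(Z,I{\left(-2 \right)} \right)} = \left(-6 + \left(4^{2} + 13 \cdot 13\right)\right) 3 = \left(-6 + \left(16 + 169\right)\right) 3 = \left(-6 + 185\right) 3 = 179 \cdot 3 = 537$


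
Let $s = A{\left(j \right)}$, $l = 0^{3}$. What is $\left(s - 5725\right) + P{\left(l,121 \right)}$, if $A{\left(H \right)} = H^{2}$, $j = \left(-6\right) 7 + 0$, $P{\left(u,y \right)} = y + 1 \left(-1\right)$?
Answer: $-3841$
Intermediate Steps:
$l = 0$
$P{\left(u,y \right)} = -1 + y$ ($P{\left(u,y \right)} = y - 1 = -1 + y$)
$j = -42$ ($j = -42 + 0 = -42$)
$s = 1764$ ($s = \left(-42\right)^{2} = 1764$)
$\left(s - 5725\right) + P{\left(l,121 \right)} = \left(1764 - 5725\right) + \left(-1 + 121\right) = -3961 + 120 = -3841$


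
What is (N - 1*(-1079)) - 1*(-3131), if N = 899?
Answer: 5109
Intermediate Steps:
(N - 1*(-1079)) - 1*(-3131) = (899 - 1*(-1079)) - 1*(-3131) = (899 + 1079) + 3131 = 1978 + 3131 = 5109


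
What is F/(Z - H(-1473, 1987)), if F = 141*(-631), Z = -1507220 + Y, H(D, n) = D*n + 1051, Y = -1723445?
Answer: 88971/304865 ≈ 0.29184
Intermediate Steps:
H(D, n) = 1051 + D*n
Z = -3230665 (Z = -1507220 - 1723445 = -3230665)
F = -88971
F/(Z - H(-1473, 1987)) = -88971/(-3230665 - (1051 - 1473*1987)) = -88971/(-3230665 - (1051 - 2926851)) = -88971/(-3230665 - 1*(-2925800)) = -88971/(-3230665 + 2925800) = -88971/(-304865) = -88971*(-1/304865) = 88971/304865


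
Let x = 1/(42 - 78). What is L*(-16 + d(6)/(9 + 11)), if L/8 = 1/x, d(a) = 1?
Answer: 22968/5 ≈ 4593.6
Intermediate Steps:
x = -1/36 (x = 1/(-36) = -1/36 ≈ -0.027778)
L = -288 (L = 8/(-1/36) = 8*(-36) = -288)
L*(-16 + d(6)/(9 + 11)) = -288*(-16 + 1/(9 + 11)) = -288*(-16 + 1/20) = -288*(-319/20) = 22968/5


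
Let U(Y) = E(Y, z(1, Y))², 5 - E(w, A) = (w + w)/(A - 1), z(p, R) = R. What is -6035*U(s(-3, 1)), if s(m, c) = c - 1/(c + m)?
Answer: -6035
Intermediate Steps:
E(w, A) = 5 - 2*w/(-1 + A) (E(w, A) = 5 - (w + w)/(A - 1) = 5 - 2*w/(-1 + A))
U(Y) = (-5 + 3*Y)²/(-1 + Y)² (U(Y) = ((-5 - 2*Y + 5*Y)/(-1 + Y))² = ((-5 + 3*Y)/(-1 + Y))² = (-5 + 3*Y)²/(-1 + Y)²)
-6035*U(s(-3, 1)) = -6035*(-5 + 3*((-1 + 1² + 1*(-3))/(1 - 3)))²/(-1 + (-1 + 1² + 1*(-3))/(1 - 3))² = -6035*(-5 + 3*((-1 + 1 - 3)/(-2)))²/(-1 + (-1 + 1 - 3)/(-2))² = -6035*(-5 + 3*(-½*(-3)))²/(-1 - ½*(-3))² = -6035*(-5 + 3*(3/2))²/(-1 + 3/2)² = -6035*(-5 + 9/2)²/2⁻² = -24140*(-½)² = -24140/4 = -6035*1 = -6035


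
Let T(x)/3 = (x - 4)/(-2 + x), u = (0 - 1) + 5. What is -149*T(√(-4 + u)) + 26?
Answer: -868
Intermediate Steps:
u = 4 (u = -1 + 5 = 4)
T(x) = 3*(-4 + x)/(-2 + x) (T(x) = 3*((x - 4)/(-2 + x)) = 3*((-4 + x)/(-2 + x)) = 3*(-4 + x)/(-2 + x))
-149*T(√(-4 + u)) + 26 = -447*(-4 + √(-4 + 4))/(-2 + √(-4 + 4)) + 26 = -447*(-4 + √0)/(-2 + √0) + 26 = -447*(-4 + 0)/(-2 + 0) + 26 = -447*(-4)/(-2) + 26 = -447*(-1)*(-4)/2 + 26 = -149*6 + 26 = -894 + 26 = -868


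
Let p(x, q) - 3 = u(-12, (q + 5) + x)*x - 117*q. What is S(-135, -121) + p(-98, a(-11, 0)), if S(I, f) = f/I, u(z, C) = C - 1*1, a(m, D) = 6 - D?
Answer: 1069996/135 ≈ 7925.9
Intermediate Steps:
u(z, C) = -1 + C (u(z, C) = C - 1 = -1 + C)
p(x, q) = 3 - 117*q + x*(4 + q + x) (p(x, q) = 3 + ((-1 + ((q + 5) + x))*x - 117*q) = 3 + ((-1 + ((5 + q) + x))*x - 117*q) = 3 + ((-1 + (5 + q + x))*x - 117*q) = 3 + ((4 + q + x)*x - 117*q) = 3 + (x*(4 + q + x) - 117*q) = 3 + (-117*q + x*(4 + q + x)) = 3 - 117*q + x*(4 + q + x))
S(-135, -121) + p(-98, a(-11, 0)) = -121/(-135) + (3 - 117*(6 - 1*0) - 98*(4 + (6 - 1*0) - 98)) = -121*(-1/135) + (3 - 117*(6 + 0) - 98*(4 + (6 + 0) - 98)) = 121/135 + (3 - 117*6 - 98*(4 + 6 - 98)) = 121/135 + (3 - 702 - 98*(-88)) = 121/135 + (3 - 702 + 8624) = 121/135 + 7925 = 1069996/135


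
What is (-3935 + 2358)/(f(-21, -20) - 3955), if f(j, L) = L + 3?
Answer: 1577/3972 ≈ 0.39703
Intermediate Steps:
f(j, L) = 3 + L
(-3935 + 2358)/(f(-21, -20) - 3955) = (-3935 + 2358)/((3 - 20) - 3955) = -1577/(-17 - 3955) = -1577/(-3972) = -1577*(-1/3972) = 1577/3972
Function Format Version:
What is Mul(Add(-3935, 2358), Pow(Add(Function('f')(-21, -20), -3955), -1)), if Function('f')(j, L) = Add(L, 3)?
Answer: Rational(1577, 3972) ≈ 0.39703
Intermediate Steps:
Function('f')(j, L) = Add(3, L)
Mul(Add(-3935, 2358), Pow(Add(Function('f')(-21, -20), -3955), -1)) = Mul(Add(-3935, 2358), Pow(Add(Add(3, -20), -3955), -1)) = Mul(-1577, Pow(Add(-17, -3955), -1)) = Mul(-1577, Pow(-3972, -1)) = Mul(-1577, Rational(-1, 3972)) = Rational(1577, 3972)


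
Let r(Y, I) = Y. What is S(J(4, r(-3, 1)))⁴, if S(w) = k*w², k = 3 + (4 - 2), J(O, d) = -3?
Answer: 4100625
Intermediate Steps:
k = 5 (k = 3 + 2 = 5)
S(w) = 5*w²
S(J(4, r(-3, 1)))⁴ = (5*(-3)²)⁴ = (5*9)⁴ = 45⁴ = 4100625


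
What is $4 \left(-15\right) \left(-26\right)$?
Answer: $1560$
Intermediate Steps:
$4 \left(-15\right) \left(-26\right) = \left(-60\right) \left(-26\right) = 1560$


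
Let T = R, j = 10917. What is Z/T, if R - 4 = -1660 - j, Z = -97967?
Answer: 97967/12573 ≈ 7.7919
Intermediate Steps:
R = -12573 (R = 4 + (-1660 - 1*10917) = 4 + (-1660 - 10917) = 4 - 12577 = -12573)
T = -12573
Z/T = -97967/(-12573) = -97967*(-1/12573) = 97967/12573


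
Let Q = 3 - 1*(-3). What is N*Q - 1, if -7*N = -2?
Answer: 5/7 ≈ 0.71429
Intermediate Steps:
N = 2/7 (N = -⅐*(-2) = 2/7 ≈ 0.28571)
Q = 6 (Q = 3 + 3 = 6)
N*Q - 1 = (2/7)*6 - 1 = 12/7 - 1 = 5/7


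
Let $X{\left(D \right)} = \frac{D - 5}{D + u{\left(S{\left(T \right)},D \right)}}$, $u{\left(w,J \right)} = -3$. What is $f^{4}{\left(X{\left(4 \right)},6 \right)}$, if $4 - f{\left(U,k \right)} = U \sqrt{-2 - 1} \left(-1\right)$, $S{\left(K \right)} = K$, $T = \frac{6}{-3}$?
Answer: $\left(4 - i \sqrt{3}\right)^{4} \approx -23.0 - 360.27 i$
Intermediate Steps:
$T = -2$ ($T = 6 \left(- \frac{1}{3}\right) = -2$)
$X{\left(D \right)} = \frac{-5 + D}{-3 + D}$ ($X{\left(D \right)} = \frac{D - 5}{D - 3} = \frac{-5 + D}{-3 + D}$)
$f{\left(U,k \right)} = 4 + i U \sqrt{3}$ ($f{\left(U,k \right)} = 4 - U \sqrt{-2 - 1} \left(-1\right) = 4 - U \sqrt{-3} \left(-1\right) = 4 - U i \sqrt{3} \left(-1\right) = 4 - i U \sqrt{3} \left(-1\right) = 4 - - i U \sqrt{3} = 4 + i U \sqrt{3}$)
$f^{4}{\left(X{\left(4 \right)},6 \right)} = \left(4 + i \frac{-5 + 4}{-3 + 4} \sqrt{3}\right)^{4} = \left(4 + i 1^{-1} \left(-1\right) \sqrt{3}\right)^{4} = \left(4 + i 1 \left(-1\right) \sqrt{3}\right)^{4} = \left(4 + i \left(-1\right) \sqrt{3}\right)^{4} = \left(4 - i \sqrt{3}\right)^{4}$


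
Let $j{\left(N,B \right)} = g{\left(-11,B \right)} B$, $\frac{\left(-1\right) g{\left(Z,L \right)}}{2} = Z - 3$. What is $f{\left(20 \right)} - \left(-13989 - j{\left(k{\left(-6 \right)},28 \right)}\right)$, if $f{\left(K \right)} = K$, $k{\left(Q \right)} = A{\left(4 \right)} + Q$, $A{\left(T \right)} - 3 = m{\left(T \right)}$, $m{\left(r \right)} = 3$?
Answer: $14793$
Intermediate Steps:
$A{\left(T \right)} = 6$ ($A{\left(T \right)} = 3 + 3 = 6$)
$g{\left(Z,L \right)} = 6 - 2 Z$ ($g{\left(Z,L \right)} = - 2 \left(Z - 3\right) = - 2 \left(-3 + Z\right) = 6 - 2 Z$)
$k{\left(Q \right)} = 6 + Q$
$j{\left(N,B \right)} = 28 B$ ($j{\left(N,B \right)} = \left(6 - -22\right) B = \left(6 + 22\right) B = 28 B$)
$f{\left(20 \right)} - \left(-13989 - j{\left(k{\left(-6 \right)},28 \right)}\right) = 20 - \left(-13989 - 28 \cdot 28\right) = 20 - \left(-13989 - 784\right) = 20 - -14773 = 20 + 14773 = 14793$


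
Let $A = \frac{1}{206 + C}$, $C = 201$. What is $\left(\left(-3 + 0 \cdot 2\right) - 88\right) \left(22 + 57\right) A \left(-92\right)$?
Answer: $\frac{661388}{407} \approx 1625.0$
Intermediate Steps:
$A = \frac{1}{407}$ ($A = \frac{1}{206 + 201} = \frac{1}{407} \approx 0.002457$)
$\left(\left(-3 + 0 \cdot 2\right) - 88\right) \left(22 + 57\right) A \left(-92\right) = \left(\left(-3 + 0 \cdot 2\right) - 88\right) \left(22 + 57\right) \frac{1}{407} \left(-92\right) = \left(\left(-3 + 0\right) - 88\right) 79 \cdot \frac{1}{407} \left(-92\right) = \left(-3 - 88\right) 79 \cdot \frac{1}{407} \left(-92\right) = \left(-91\right) 79 \cdot \frac{1}{407} \left(-92\right) = \left(-7189\right) \frac{1}{407} \left(-92\right) = \left(- \frac{7189}{407}\right) \left(-92\right) = \frac{661388}{407}$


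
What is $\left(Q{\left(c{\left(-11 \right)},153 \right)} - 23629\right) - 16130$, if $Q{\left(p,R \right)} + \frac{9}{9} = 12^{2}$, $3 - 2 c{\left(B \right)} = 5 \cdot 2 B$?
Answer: $-39616$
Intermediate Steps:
$c{\left(B \right)} = \frac{3}{2} - 5 B$ ($c{\left(B \right)} = \frac{3}{2} - \frac{5 \cdot 2 B}{2} = \frac{3}{2} - \frac{10 B}{2} = \frac{3}{2} - 5 B$)
$Q{\left(p,R \right)} = 143$ ($Q{\left(p,R \right)} = -1 + 12^{2} = -1 + 144 = 143$)
$\left(Q{\left(c{\left(-11 \right)},153 \right)} - 23629\right) - 16130 = \left(143 - 23629\right) - 16130 = -23486 - 16130 = -39616$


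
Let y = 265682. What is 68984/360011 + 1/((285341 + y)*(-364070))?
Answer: 13838945333632229/72222146419979710 ≈ 0.19162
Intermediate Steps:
68984/360011 + 1/((285341 + y)*(-364070)) = 68984/360011 + 1/((285341 + 265682)*(-364070)) = 68984*(1/360011) - 1/364070/551023 = 68984/360011 + (1/551023)*(-1/364070) = 68984/360011 - 1/200610943610 = 13838945333632229/72222146419979710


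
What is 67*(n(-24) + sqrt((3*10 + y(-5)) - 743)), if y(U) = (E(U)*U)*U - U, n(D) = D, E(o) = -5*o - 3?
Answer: -1608 + 67*I*sqrt(158) ≈ -1608.0 + 842.18*I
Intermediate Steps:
E(o) = -3 - 5*o
y(U) = -U + U**2*(-3 - 5*U) (y(U) = ((-3 - 5*U)*U)*U - U = (U*(-3 - 5*U))*U - U = U**2*(-3 - 5*U) - U = -U + U**2*(-3 - 5*U))
67*(n(-24) + sqrt((3*10 + y(-5)) - 743)) = 67*(-24 + sqrt((3*10 - 1*(-5)*(1 - 5*(3 + 5*(-5)))) - 743)) = 67*(-24 + sqrt((30 - 1*(-5)*(1 - 5*(3 - 25))) - 743)) = 67*(-24 + sqrt((30 - 1*(-5)*(1 - 5*(-22))) - 743)) = 67*(-24 + sqrt((30 - 1*(-5)*(1 + 110)) - 743)) = 67*(-24 + sqrt((30 - 1*(-5)*111) - 743)) = 67*(-24 + sqrt((30 + 555) - 743)) = 67*(-24 + sqrt(585 - 743)) = 67*(-24 + sqrt(-158)) = 67*(-24 + I*sqrt(158)) = -1608 + 67*I*sqrt(158)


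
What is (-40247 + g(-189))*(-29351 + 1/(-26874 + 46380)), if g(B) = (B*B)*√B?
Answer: 23042236789435/19506 - 20451008531205*I*√21/6502 ≈ 1.1813e+9 - 1.4414e+10*I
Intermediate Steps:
g(B) = B^(5/2) (g(B) = B²*√B = B^(5/2))
(-40247 + g(-189))*(-29351 + 1/(-26874 + 46380)) = (-40247 + (-189)^(5/2))*(-29351 + 1/(-26874 + 46380)) = (-40247 + 107163*I*√21)*(-29351 + 1/19506) = (-40247 + 107163*I*√21)*(-572520605/19506) = 23042236789435/19506 - 20451008531205*I*√21/6502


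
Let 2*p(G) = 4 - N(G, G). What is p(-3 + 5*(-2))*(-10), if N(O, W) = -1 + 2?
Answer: -15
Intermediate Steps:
N(O, W) = 1
p(G) = 3/2 (p(G) = (4 - 1*1)/2 = (4 - 1)/2 = (½)*3 = 3/2)
p(-3 + 5*(-2))*(-10) = (3/2)*(-10) = -15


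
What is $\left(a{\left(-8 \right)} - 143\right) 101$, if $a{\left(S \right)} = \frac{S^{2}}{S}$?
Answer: $-15251$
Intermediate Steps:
$a{\left(S \right)} = S$
$\left(a{\left(-8 \right)} - 143\right) 101 = \left(-8 - 143\right) 101 = \left(-151\right) 101 = -15251$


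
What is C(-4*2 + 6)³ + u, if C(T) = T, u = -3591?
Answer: -3599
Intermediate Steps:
C(-4*2 + 6)³ + u = (-4*2 + 6)³ - 3591 = (-8 + 6)³ - 3591 = (-2)³ - 3591 = -8 - 3591 = -3599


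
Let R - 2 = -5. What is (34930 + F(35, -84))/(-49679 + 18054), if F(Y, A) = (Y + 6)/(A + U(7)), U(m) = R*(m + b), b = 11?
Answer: -438209/396750 ≈ -1.1045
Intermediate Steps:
R = -3 (R = 2 - 5 = -3)
U(m) = -33 - 3*m (U(m) = -3*(m + 11) = -3*(11 + m) = -33 - 3*m)
F(Y, A) = (6 + Y)/(-54 + A) (F(Y, A) = (Y + 6)/(A + (-33 - 3*7)) = (6 + Y)/(A + (-33 - 21)) = (6 + Y)/(A - 54) = (6 + Y)/(-54 + A))
(34930 + F(35, -84))/(-49679 + 18054) = (34930 + (6 + 35)/(-54 - 84))/(-49679 + 18054) = (34930 + 41/(-138))/(-31625) = (34930 - 1/138*41)*(-1/31625) = (34930 - 41/138)*(-1/31625) = (4820299/138)*(-1/31625) = -438209/396750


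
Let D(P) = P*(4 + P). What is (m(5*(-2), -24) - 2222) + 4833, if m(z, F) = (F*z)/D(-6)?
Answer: 2631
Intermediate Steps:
m(z, F) = F*z/12 (m(z, F) = (F*z)/((-6*(4 - 6))) = (F*z)/((-6*(-2))) = (F*z)/12 = (F*z)*(1/12) = F*z/12)
(m(5*(-2), -24) - 2222) + 4833 = ((1/12)*(-24)*(5*(-2)) - 2222) + 4833 = ((1/12)*(-24)*(-10) - 2222) + 4833 = (20 - 2222) + 4833 = -2202 + 4833 = 2631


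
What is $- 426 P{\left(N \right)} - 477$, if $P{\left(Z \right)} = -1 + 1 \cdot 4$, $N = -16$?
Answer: $-1755$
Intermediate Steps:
$P{\left(Z \right)} = 3$ ($P{\left(Z \right)} = -1 + 4 = 3$)
$- 426 P{\left(N \right)} - 477 = \left(-426\right) 3 - 477 = -1278 - 477 = -1755$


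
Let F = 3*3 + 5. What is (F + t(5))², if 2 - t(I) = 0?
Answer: 256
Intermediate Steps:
F = 14 (F = 9 + 5 = 14)
t(I) = 2 (t(I) = 2 - 1*0 = 2 + 0 = 2)
(F + t(5))² = (14 + 2)² = 16² = 256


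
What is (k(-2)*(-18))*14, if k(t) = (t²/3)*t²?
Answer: -1344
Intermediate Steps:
k(t) = t⁴/3 (k(t) = (t²/3)*t² = t⁴/3)
(k(-2)*(-18))*14 = (((⅓)*(-2)⁴)*(-18))*14 = (((⅓)*16)*(-18))*14 = ((16/3)*(-18))*14 = -96*14 = -1344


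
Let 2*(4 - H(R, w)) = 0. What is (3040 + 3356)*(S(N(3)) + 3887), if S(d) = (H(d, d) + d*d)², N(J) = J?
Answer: 25942176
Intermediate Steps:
H(R, w) = 4 (H(R, w) = 4 - ½*0 = 4 + 0 = 4)
S(d) = (4 + d²)² (S(d) = (4 + d*d)² = (4 + d²)²)
(3040 + 3356)*(S(N(3)) + 3887) = (3040 + 3356)*((4 + 3²)² + 3887) = 6396*((4 + 9)² + 3887) = 6396*(13² + 3887) = 6396*(169 + 3887) = 6396*4056 = 25942176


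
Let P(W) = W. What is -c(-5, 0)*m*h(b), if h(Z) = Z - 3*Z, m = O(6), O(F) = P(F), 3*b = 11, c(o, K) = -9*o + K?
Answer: 1980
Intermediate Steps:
c(o, K) = K - 9*o
b = 11/3 (b = (⅓)*11 = 11/3 ≈ 3.6667)
O(F) = F
m = 6
h(Z) = -2*Z
-c(-5, 0)*m*h(b) = -(0 - 9*(-5))*6*(-2*11/3) = -(0 + 45)*6*(-22)/3 = -45*6*(-22)/3 = -270*(-22)/3 = -1*(-1980) = 1980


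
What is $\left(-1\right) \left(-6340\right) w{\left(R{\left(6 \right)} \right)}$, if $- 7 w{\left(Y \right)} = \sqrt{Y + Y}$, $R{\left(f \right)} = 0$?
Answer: $0$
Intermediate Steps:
$w{\left(Y \right)} = - \frac{\sqrt{2} \sqrt{Y}}{7}$ ($w{\left(Y \right)} = - \frac{\sqrt{Y + Y}}{7} = - \frac{\sqrt{2 Y}}{7} = - \frac{\sqrt{2} \sqrt{Y}}{7}$)
$\left(-1\right) \left(-6340\right) w{\left(R{\left(6 \right)} \right)} = \left(-1\right) \left(-6340\right) \left(- \frac{\sqrt{2} \sqrt{0}}{7}\right) = 6340 \left(\left(- \frac{1}{7}\right) \sqrt{2} \cdot 0\right) = 6340 \cdot 0 = 0$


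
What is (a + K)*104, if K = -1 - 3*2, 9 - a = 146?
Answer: -14976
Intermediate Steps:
a = -137 (a = 9 - 1*146 = 9 - 146 = -137)
K = -7 (K = -1 - 6 = -7)
(a + K)*104 = (-137 - 7)*104 = -144*104 = -14976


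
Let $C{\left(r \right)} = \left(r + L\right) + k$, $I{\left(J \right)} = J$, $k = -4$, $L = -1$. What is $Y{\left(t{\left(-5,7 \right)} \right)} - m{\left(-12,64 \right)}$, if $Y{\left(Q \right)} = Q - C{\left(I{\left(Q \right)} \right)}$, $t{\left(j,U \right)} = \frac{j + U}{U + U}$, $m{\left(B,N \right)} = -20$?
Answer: $25$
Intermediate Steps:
$t{\left(j,U \right)} = \frac{U + j}{2 U}$
$C{\left(r \right)} = -5 + r$ ($C{\left(r \right)} = \left(r - 1\right) - 4 = \left(-1 + r\right) - 4 = -5 + r$)
$Y{\left(Q \right)} = 5$ ($Y{\left(Q \right)} = Q - \left(-5 + Q\right) = 5$)
$Y{\left(t{\left(-5,7 \right)} \right)} - m{\left(-12,64 \right)} = 5 - -20 = 5 + 20 = 25$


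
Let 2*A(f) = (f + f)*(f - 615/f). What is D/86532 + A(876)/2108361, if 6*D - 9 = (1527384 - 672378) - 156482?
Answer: 623618637175/364881388104 ≈ 1.7091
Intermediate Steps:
A(f) = f*(f - 615/f) (A(f) = ((f + f)*(f - 615/f))/2 = ((2*f)*(f - 615/f))/2 = (2*f*(f - 615/f))/2 = f*(f - 615/f))
D = 698533/6 (D = 3/2 + ((1527384 - 672378) - 156482)/6 = 3/2 + (855006 - 156482)/6 = 3/2 + (1/6)*698524 = 3/2 + 349262/3 = 698533/6 ≈ 1.1642e+5)
D/86532 + A(876)/2108361 = (698533/6)/86532 + (-615 + 876**2)/2108361 = (698533/6)*(1/86532) + (-615 + 767376)*(1/2108361) = 698533/519192 + 766761*(1/2108361) = 698533/519192 + 255587/702787 = 623618637175/364881388104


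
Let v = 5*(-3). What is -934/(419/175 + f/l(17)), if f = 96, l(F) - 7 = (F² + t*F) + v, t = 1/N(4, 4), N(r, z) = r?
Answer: -26642350/77897 ≈ -342.02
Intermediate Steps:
t = ¼ (t = 1/4 = ¼ ≈ 0.25000)
v = -15
l(F) = -8 + F² + F/4 (l(F) = 7 + ((F² + F/4) - 15) = 7 + (-15 + F² + F/4) = -8 + F² + F/4)
-934/(419/175 + f/l(17)) = -934/(419/175 + 96/(-8 + 17² + (¼)*17)) = -934/(419*(1/175) + 96/(-8 + 289 + 17/4)) = -934/(419/175 + 96/(1141/4)) = -934/(419/175 + 96*(4/1141)) = -934/(419/175 + 384/1141) = -934/77897/28525 = -934*28525/77897 = -26642350/77897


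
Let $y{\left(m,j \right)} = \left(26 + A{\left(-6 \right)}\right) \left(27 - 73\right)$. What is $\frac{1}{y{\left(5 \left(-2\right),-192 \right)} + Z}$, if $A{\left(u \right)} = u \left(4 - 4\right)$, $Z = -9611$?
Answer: $- \frac{1}{10807} \approx -9.2533 \cdot 10^{-5}$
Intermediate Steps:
$A{\left(u \right)} = 0$ ($A{\left(u \right)} = u 0 = 0$)
$y{\left(m,j \right)} = -1196$ ($y{\left(m,j \right)} = \left(26 + 0\right) \left(27 - 73\right) = 26 \left(-46\right) = -1196$)
$\frac{1}{y{\left(5 \left(-2\right),-192 \right)} + Z} = \frac{1}{-1196 - 9611} = \frac{1}{-10807} = - \frac{1}{10807}$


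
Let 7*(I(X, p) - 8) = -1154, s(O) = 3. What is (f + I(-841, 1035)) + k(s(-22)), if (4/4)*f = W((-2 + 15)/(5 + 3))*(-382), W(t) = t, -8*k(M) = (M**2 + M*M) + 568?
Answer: -5956/7 ≈ -850.86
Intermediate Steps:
I(X, p) = -1098/7 (I(X, p) = 8 + (1/7)*(-1154) = 8 - 1154/7 = -1098/7)
k(M) = -71 - M**2/4 (k(M) = -((M**2 + M*M) + 568)/8 = -((M**2 + M**2) + 568)/8 = -(2*M**2 + 568)/8 = -(568 + 2*M**2)/8 = -71 - M**2/4)
f = -2483/4 (f = ((-2 + 15)/(5 + 3))*(-382) = (13/8)*(-382) = -2483/4 ≈ -620.75)
(f + I(-841, 1035)) + k(s(-22)) = (-2483/4 - 1098/7) + (-71 - 1/4*3**2) = -21773/28 + (-71 - 1/4*9) = -21773/28 + (-71 - 9/4) = -21773/28 - 293/4 = -5956/7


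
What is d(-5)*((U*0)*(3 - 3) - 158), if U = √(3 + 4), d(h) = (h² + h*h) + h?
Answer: -7110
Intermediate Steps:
d(h) = h + 2*h² (d(h) = (h² + h²) + h = 2*h² + h = h + 2*h²)
U = √7 ≈ 2.6458
d(-5)*((U*0)*(3 - 3) - 158) = (-5*(1 + 2*(-5)))*((√7*0)*(3 - 3) - 158) = (-5*(1 - 10))*(0*0 - 158) = (-5*(-9))*(0 - 158) = 45*(-158) = -7110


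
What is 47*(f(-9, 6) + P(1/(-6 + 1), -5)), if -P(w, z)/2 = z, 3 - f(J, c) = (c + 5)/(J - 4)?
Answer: 8460/13 ≈ 650.77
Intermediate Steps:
f(J, c) = 3 - (5 + c)/(-4 + J) (f(J, c) = 3 - (c + 5)/(J - 4) = 3 - (5 + c)/(-4 + J))
P(w, z) = -2*z
47*(f(-9, 6) + P(1/(-6 + 1), -5)) = 47*((-17 - 1*6 + 3*(-9))/(-4 - 9) - 2*(-5)) = 47*((-17 - 6 - 27)/(-13) + 10) = 47*(-1/13*(-50) + 10) = 47*(50/13 + 10) = 47*(180/13) = 8460/13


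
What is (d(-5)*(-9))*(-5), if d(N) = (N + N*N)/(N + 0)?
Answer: -180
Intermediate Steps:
d(N) = (N + N²)/N
(d(-5)*(-9))*(-5) = ((1 - 5)*(-9))*(-5) = -4*(-9)*(-5) = 36*(-5) = -180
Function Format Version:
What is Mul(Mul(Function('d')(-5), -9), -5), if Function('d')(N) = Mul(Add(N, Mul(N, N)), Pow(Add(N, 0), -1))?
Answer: -180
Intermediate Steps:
Function('d')(N) = Mul(Pow(N, -1), Add(N, Pow(N, 2))) (Function('d')(N) = Mul(Add(N, Pow(N, 2)), Pow(N, -1)) = Mul(Pow(N, -1), Add(N, Pow(N, 2))))
Mul(Mul(Function('d')(-5), -9), -5) = Mul(Mul(Add(1, -5), -9), -5) = Mul(Mul(-4, -9), -5) = Mul(36, -5) = -180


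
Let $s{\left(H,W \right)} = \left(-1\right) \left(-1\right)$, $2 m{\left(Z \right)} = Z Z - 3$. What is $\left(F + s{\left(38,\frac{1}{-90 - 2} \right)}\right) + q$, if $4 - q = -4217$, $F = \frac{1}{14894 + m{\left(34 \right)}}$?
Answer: $\frac{130632904}{30941} \approx 4222.0$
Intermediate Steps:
$m{\left(Z \right)} = - \frac{3}{2} + \frac{Z^{2}}{2}$ ($m{\left(Z \right)} = \frac{Z Z - 3}{2} = \frac{Z^{2} - 3}{2} = \frac{-3 + Z^{2}}{2} = - \frac{3}{2} + \frac{Z^{2}}{2}$)
$s{\left(H,W \right)} = 1$
$F = \frac{2}{30941}$ ($F = \frac{1}{14894 - \left(\frac{3}{2} - \frac{34^{2}}{2}\right)} = \frac{1}{14894 + \left(- \frac{3}{2} + \frac{1}{2} \cdot 1156\right)} = \frac{1}{14894 + \left(- \frac{3}{2} + 578\right)} = \frac{1}{14894 + \frac{1153}{2}} = \frac{1}{\frac{30941}{2}} = \frac{2}{30941} \approx 6.4639 \cdot 10^{-5}$)
$q = 4221$ ($q = 4 - -4217 = 4 + 4217 = 4221$)
$\left(F + s{\left(38,\frac{1}{-90 - 2} \right)}\right) + q = \left(\frac{2}{30941} + 1\right) + 4221 = \frac{30943}{30941} + 4221 = \frac{130632904}{30941}$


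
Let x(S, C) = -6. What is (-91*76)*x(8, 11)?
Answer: 41496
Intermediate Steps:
(-91*76)*x(8, 11) = -91*76*(-6) = -6916*(-6) = 41496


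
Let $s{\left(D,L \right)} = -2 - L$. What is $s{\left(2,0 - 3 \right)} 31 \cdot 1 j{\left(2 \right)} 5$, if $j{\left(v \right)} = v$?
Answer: $310$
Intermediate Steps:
$s{\left(2,0 - 3 \right)} 31 \cdot 1 j{\left(2 \right)} 5 = \left(-2 - \left(0 - 3\right)\right) 31 \cdot 1 \cdot 2 \cdot 5 = \left(-2 - \left(0 - 3\right)\right) 31 \cdot 2 \cdot 5 = \left(-2 - -3\right) 31 \cdot 10 = \left(-2 + 3\right) 31 \cdot 10 = 1 \cdot 31 \cdot 10 = 31 \cdot 10 = 310$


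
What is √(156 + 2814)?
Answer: 3*√330 ≈ 54.498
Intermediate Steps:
√(156 + 2814) = √2970 = 3*√330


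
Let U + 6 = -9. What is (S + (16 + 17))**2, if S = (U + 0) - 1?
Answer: 289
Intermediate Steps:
U = -15 (U = -6 - 9 = -15)
S = -16 (S = (-15 + 0) - 1 = -15 - 1 = -16)
(S + (16 + 17))**2 = (-16 + (16 + 17))**2 = (-16 + 33)**2 = 17**2 = 289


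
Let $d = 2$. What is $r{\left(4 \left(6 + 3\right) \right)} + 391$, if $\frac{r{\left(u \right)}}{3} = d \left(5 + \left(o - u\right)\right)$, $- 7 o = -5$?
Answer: $\frac{1465}{7} \approx 209.29$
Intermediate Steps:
$o = \frac{5}{7}$ ($o = \left(- \frac{1}{7}\right) \left(-5\right) = \frac{5}{7} \approx 0.71429$)
$r{\left(u \right)} = \frac{240}{7} - 6 u$ ($r{\left(u \right)} = 3 \cdot 2 \left(5 - \left(- \frac{5}{7} + u\right)\right) = 3 \cdot 2 \left(\frac{40}{7} - u\right) = 3 \left(\frac{80}{7} - 2 u\right) = \frac{240}{7} - 6 u$)
$r{\left(4 \left(6 + 3\right) \right)} + 391 = \left(\frac{240}{7} - 6 \cdot 4 \left(6 + 3\right)\right) + 391 = \left(\frac{240}{7} - 6 \cdot 4 \cdot 9\right) + 391 = \left(\frac{240}{7} - 216\right) + 391 = - \frac{1272}{7} + 391 = \frac{1465}{7}$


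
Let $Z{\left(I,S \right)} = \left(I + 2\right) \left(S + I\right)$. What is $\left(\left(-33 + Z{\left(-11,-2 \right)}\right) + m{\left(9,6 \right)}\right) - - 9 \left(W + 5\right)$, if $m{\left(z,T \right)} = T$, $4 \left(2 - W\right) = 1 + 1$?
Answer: $\frac{297}{2} \approx 148.5$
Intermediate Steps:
$W = \frac{3}{2}$ ($W = 2 - \frac{1 + 1}{4} = 2 - \frac{1}{2} = \frac{3}{2} \approx 1.5$)
$Z{\left(I,S \right)} = \left(2 + I\right) \left(I + S\right)$
$\left(\left(-33 + Z{\left(-11,-2 \right)}\right) + m{\left(9,6 \right)}\right) - - 9 \left(W + 5\right) = \left(\left(-33 + \left(\left(-11\right)^{2} + 2 \left(-11\right) + 2 \left(-2\right) - -22\right)\right) + 6\right) - - 9 \left(\frac{3}{2} + 5\right) = \left(\left(-33 + \left(121 - 22 - 4 + 22\right)\right) + 6\right) - \left(-9\right) \frac{13}{2} = \left(\left(-33 + 117\right) + 6\right) - - \frac{117}{2} = \left(84 + 6\right) + \frac{117}{2} = 90 + \frac{117}{2} = \frac{297}{2}$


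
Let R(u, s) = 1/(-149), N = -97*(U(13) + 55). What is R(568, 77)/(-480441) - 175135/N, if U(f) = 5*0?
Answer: 25849820930/787442799 ≈ 32.828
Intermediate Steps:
U(f) = 0
N = -5335 (N = -97*(0 + 55) = -97*55 = -5335)
R(u, s) = -1/149
R(568, 77)/(-480441) - 175135/N = -1/149/(-480441) - 175135/(-5335) = -1/149*(-1/480441) - 175135*(-1/5335) = 1/71585709 + 35027/1067 = 25849820930/787442799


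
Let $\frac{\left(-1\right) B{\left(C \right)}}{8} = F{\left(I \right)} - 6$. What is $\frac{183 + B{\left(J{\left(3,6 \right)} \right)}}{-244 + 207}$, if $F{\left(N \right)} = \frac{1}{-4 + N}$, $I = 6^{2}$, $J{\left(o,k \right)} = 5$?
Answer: $- \frac{923}{148} \approx -6.2365$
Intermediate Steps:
$I = 36$
$B{\left(C \right)} = \frac{191}{4}$ ($B{\left(C \right)} = - 8 \left(\frac{1}{-4 + 36} - 6\right) = - 8 \left(\frac{1}{32} - 6\right) = \left(-8\right) \left(- \frac{191}{32}\right) = \frac{191}{4}$)
$\frac{183 + B{\left(J{\left(3,6 \right)} \right)}}{-244 + 207} = \frac{183 + \frac{191}{4}}{-244 + 207} = \frac{923}{4 \left(-37\right)} = \frac{923}{4} \left(- \frac{1}{37}\right) = - \frac{923}{148}$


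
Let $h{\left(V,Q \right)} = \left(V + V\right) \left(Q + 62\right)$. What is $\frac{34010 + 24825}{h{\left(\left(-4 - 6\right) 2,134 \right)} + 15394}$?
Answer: $\frac{58835}{7554} \approx 7.7886$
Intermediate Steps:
$h{\left(V,Q \right)} = 2 V \left(62 + Q\right)$
$\frac{34010 + 24825}{h{\left(\left(-4 - 6\right) 2,134 \right)} + 15394} = \frac{34010 + 24825}{2 \left(-4 - 6\right) 2 \left(62 + 134\right) + 15394} = \frac{58835}{2 \left(\left(-10\right) 2\right) 196 + 15394} = \frac{58835}{2 \left(-20\right) 196 + 15394} = \frac{58835}{-7840 + 15394} = \frac{58835}{7554}$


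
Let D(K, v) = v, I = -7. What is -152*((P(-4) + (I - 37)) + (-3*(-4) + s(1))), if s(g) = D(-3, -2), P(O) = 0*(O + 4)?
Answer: 5168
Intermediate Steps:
P(O) = 0 (P(O) = 0*(4 + O) = 0)
s(g) = -2
-152*((P(-4) + (I - 37)) + (-3*(-4) + s(1))) = -152*((0 + (-7 - 37)) + (-3*(-4) - 2)) = -152*((0 - 44) + (12 - 2)) = -152*(-44 + 10) = -152*(-34) = 5168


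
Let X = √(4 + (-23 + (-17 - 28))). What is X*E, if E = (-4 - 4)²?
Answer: 512*I ≈ 512.0*I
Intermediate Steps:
X = 8*I (X = √(4 + (-23 - 45)) = √(4 - 68) = √(-64) = 8*I ≈ 8.0*I)
E = 64 (E = (-8)² = 64)
X*E = (8*I)*64 = 512*I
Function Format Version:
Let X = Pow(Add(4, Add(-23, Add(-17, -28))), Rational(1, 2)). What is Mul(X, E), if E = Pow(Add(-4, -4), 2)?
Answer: Mul(512, I) ≈ Mul(512.00, I)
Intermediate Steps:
X = Mul(8, I) (X = Pow(Add(4, Add(-23, -45)), Rational(1, 2)) = Pow(Add(4, -68), Rational(1, 2)) = Pow(-64, Rational(1, 2)) = Mul(8, I) ≈ Mul(8.0000, I))
E = 64 (E = Pow(-8, 2) = 64)
Mul(X, E) = Mul(Mul(8, I), 64) = Mul(512, I)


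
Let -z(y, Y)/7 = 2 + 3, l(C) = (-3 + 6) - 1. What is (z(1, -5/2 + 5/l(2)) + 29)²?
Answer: 36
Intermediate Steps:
l(C) = 2 (l(C) = 3 - 1 = 2)
z(y, Y) = -35 (z(y, Y) = -7*(2 + 3) = -7*5 = -35)
(z(1, -5/2 + 5/l(2)) + 29)² = (-35 + 29)² = (-6)² = 36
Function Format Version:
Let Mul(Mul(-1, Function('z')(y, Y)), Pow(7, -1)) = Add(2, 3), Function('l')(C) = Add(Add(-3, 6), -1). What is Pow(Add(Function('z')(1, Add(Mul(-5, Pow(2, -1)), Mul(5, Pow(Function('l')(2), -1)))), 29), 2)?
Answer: 36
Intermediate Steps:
Function('l')(C) = 2 (Function('l')(C) = Add(3, -1) = 2)
Function('z')(y, Y) = -35 (Function('z')(y, Y) = Mul(-7, Add(2, 3)) = Mul(-7, 5) = -35)
Pow(Add(Function('z')(1, Add(Mul(-5, Pow(2, -1)), Mul(5, Pow(Function('l')(2), -1)))), 29), 2) = Pow(Add(-35, 29), 2) = Pow(-6, 2) = 36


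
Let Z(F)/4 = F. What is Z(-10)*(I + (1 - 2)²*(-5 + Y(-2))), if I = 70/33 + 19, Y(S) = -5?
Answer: -14680/33 ≈ -444.85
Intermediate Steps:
Z(F) = 4*F
I = 697/33 (I = 70*(1/33) + 19 = 70/33 + 19 = 697/33 ≈ 21.121)
Z(-10)*(I + (1 - 2)²*(-5 + Y(-2))) = (4*(-10))*(697/33 + (1 - 2)²*(-5 - 5)) = -40*(697/33 + (-1)²*(-10)) = -40*(697/33 + 1*(-10)) = -40*(697/33 - 10) = -40*367/33 = -14680/33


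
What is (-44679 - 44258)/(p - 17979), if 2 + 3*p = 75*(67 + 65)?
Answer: 266811/44039 ≈ 6.0585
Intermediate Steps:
p = 9898/3 (p = -2/3 + (75*(67 + 65))/3 = -2/3 + (75*132)/3 = -2/3 + (1/3)*9900 = -2/3 + 3300 = 9898/3 ≈ 3299.3)
(-44679 - 44258)/(p - 17979) = (-44679 - 44258)/(9898/3 - 17979) = -88937/(-44039/3) = -88937*(-3/44039) = 266811/44039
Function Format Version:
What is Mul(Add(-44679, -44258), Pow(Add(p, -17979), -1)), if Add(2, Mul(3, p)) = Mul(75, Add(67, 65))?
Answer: Rational(266811, 44039) ≈ 6.0585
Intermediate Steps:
p = Rational(9898, 3) (p = Add(Rational(-2, 3), Mul(Rational(1, 3), Mul(75, Add(67, 65)))) = Add(Rational(-2, 3), Mul(Rational(1, 3), Mul(75, 132))) = Add(Rational(-2, 3), Mul(Rational(1, 3), 9900)) = Add(Rational(-2, 3), 3300) = Rational(9898, 3) ≈ 3299.3)
Mul(Add(-44679, -44258), Pow(Add(p, -17979), -1)) = Mul(Add(-44679, -44258), Pow(Add(Rational(9898, 3), -17979), -1)) = Mul(-88937, Pow(Rational(-44039, 3), -1)) = Mul(-88937, Rational(-3, 44039)) = Rational(266811, 44039)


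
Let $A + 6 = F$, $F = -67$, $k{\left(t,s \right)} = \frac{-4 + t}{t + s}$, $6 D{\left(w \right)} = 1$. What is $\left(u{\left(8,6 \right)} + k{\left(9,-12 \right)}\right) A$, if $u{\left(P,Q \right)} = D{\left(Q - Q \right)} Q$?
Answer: $\frac{146}{3} \approx 48.667$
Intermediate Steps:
$D{\left(w \right)} = \frac{1}{6}$ ($D{\left(w \right)} = \frac{1}{6} \cdot 1 = \frac{1}{6}$)
$u{\left(P,Q \right)} = \frac{Q}{6}$
$k{\left(t,s \right)} = \frac{-4 + t}{s + t}$
$A = -73$ ($A = -6 - 67 = -73$)
$\left(u{\left(8,6 \right)} + k{\left(9,-12 \right)}\right) A = \left(\frac{1}{6} \cdot 6 + \frac{-4 + 9}{-12 + 9}\right) \left(-73\right) = \left(1 + \frac{1}{-3} \cdot 5\right) \left(-73\right) = \left(1 - \frac{5}{3}\right) \left(-73\right) = \left(- \frac{2}{3}\right) \left(-73\right) = \frac{146}{3}$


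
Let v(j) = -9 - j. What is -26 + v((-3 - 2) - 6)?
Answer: -24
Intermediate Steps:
-26 + v((-3 - 2) - 6) = -26 + (-9 - ((-3 - 2) - 6)) = -26 + (-9 - (-5 - 6)) = -26 + (-9 - 1*(-11)) = -26 + (-9 + 11) = -26 + 2 = -24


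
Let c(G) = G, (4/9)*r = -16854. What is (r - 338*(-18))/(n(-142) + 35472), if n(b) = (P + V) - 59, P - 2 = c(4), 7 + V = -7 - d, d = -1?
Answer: -7075/7868 ≈ -0.89921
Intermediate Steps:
r = -75843/2 (r = (9/4)*(-16854) = -75843/2 ≈ -37922.)
V = -13 (V = -7 + (-7 - 1*(-1)) = -7 + (-7 + 1) = -7 - 6 = -13)
P = 6 (P = 2 + 4 = 6)
n(b) = -66 (n(b) = (6 - 13) - 59 = -7 - 59 = -66)
(r - 338*(-18))/(n(-142) + 35472) = (-75843/2 - 338*(-18))/(-66 + 35472) = (-75843/2 + 6084)/35406 = -63675/2*1/35406 = -7075/7868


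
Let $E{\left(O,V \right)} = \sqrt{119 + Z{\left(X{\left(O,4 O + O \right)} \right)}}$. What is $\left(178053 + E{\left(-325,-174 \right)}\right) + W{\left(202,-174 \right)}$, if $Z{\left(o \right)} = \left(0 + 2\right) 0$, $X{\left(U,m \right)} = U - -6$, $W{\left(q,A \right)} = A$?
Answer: $177879 + \sqrt{119} \approx 1.7789 \cdot 10^{5}$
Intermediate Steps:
$X{\left(U,m \right)} = 6 + U$ ($X{\left(U,m \right)} = U + 6 = 6 + U$)
$Z{\left(o \right)} = 0$ ($Z{\left(o \right)} = 2 \cdot 0 = 0$)
$E{\left(O,V \right)} = \sqrt{119}$ ($E{\left(O,V \right)} = \sqrt{119 + 0} = \sqrt{119}$)
$\left(178053 + E{\left(-325,-174 \right)}\right) + W{\left(202,-174 \right)} = \left(178053 + \sqrt{119}\right) - 174 = 177879 + \sqrt{119}$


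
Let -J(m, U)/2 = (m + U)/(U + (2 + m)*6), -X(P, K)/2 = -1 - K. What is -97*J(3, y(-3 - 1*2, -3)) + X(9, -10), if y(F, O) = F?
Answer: -838/25 ≈ -33.520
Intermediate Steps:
X(P, K) = 2 + 2*K (X(P, K) = -2*(-1 - K) = 2 + 2*K)
J(m, U) = -2*(U + m)/(12 + U + 6*m) (J(m, U) = -2*(m + U)/(U + (2 + m)*6) = -2*(U + m)/(U + (12 + 6*m)) = -2*(U + m)/(12 + U + 6*m))
-97*J(3, y(-3 - 1*2, -3)) + X(9, -10) = -194*(-(-3 - 1*2) - 1*3)/(12 + (-3 - 1*2) + 6*3) + (2 + 2*(-10)) = -194*(-(-3 - 2) - 3)/(12 + (-3 - 2) + 18) + (2 - 20) = -194*(-1*(-5) - 3)/(12 - 5 + 18) - 18 = -194*(5 - 3)/25 - 18 = -194*2/25 - 18 = -97*4/25 - 18 = -388/25 - 18 = -838/25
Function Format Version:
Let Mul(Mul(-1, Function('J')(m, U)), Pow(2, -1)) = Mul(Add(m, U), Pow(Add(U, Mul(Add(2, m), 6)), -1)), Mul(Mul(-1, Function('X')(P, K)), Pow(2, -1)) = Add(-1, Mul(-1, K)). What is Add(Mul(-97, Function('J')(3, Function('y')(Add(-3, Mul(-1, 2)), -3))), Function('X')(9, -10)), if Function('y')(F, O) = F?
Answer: Rational(-838, 25) ≈ -33.520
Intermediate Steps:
Function('X')(P, K) = Add(2, Mul(2, K)) (Function('X')(P, K) = Mul(-2, Add(-1, Mul(-1, K))) = Add(2, Mul(2, K)))
Function('J')(m, U) = Mul(-2, Pow(Add(12, U, Mul(6, m)), -1), Add(U, m)) (Function('J')(m, U) = Mul(-2, Mul(Add(m, U), Pow(Add(U, Mul(Add(2, m), 6)), -1))) = Mul(-2, Mul(Add(U, m), Pow(Add(U, Add(12, Mul(6, m))), -1))) = Mul(-2, Mul(Add(U, m), Pow(Add(12, U, Mul(6, m)), -1))) = Mul(-2, Mul(Pow(Add(12, U, Mul(6, m)), -1), Add(U, m))) = Mul(-2, Pow(Add(12, U, Mul(6, m)), -1), Add(U, m)))
Add(Mul(-97, Function('J')(3, Function('y')(Add(-3, Mul(-1, 2)), -3))), Function('X')(9, -10)) = Add(Mul(-97, Mul(2, Pow(Add(12, Add(-3, Mul(-1, 2)), Mul(6, 3)), -1), Add(Mul(-1, Add(-3, Mul(-1, 2))), Mul(-1, 3)))), Add(2, Mul(2, -10))) = Add(Mul(-97, Mul(2, Pow(Add(12, Add(-3, -2), 18), -1), Add(Mul(-1, Add(-3, -2)), -3))), Add(2, -20)) = Add(Mul(-97, Mul(2, Pow(Add(12, -5, 18), -1), Add(Mul(-1, -5), -3))), -18) = Add(Mul(-97, Mul(2, Pow(25, -1), Add(5, -3))), -18) = Add(Mul(-97, Mul(2, Rational(1, 25), 2)), -18) = Add(Mul(-97, Rational(4, 25)), -18) = Add(Rational(-388, 25), -18) = Rational(-838, 25)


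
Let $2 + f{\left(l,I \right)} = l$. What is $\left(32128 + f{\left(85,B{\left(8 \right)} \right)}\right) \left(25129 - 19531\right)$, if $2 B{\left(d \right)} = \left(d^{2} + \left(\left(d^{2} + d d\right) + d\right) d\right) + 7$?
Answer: $180317178$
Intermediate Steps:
$B{\left(d \right)} = \frac{7}{2} + \frac{d^{2}}{2} + \frac{d \left(d + 2 d^{2}\right)}{2}$ ($B{\left(d \right)} = \frac{\left(d^{2} + \left(\left(d^{2} + d d\right) + d\right) d\right) + 7}{2} = \frac{\left(d^{2} + \left(\left(d^{2} + d^{2}\right) + d\right) d\right) + 7}{2} = \frac{\left(d^{2} + \left(2 d^{2} + d\right) d\right) + 7}{2} = \frac{\left(d^{2} + \left(d + 2 d^{2}\right) d\right) + 7}{2} = \frac{\left(d^{2} + d \left(d + 2 d^{2}\right)\right) + 7}{2} = \frac{7 + d^{2} + d \left(d + 2 d^{2}\right)}{2} = \frac{7}{2} + \frac{d^{2}}{2} + \frac{d \left(d + 2 d^{2}\right)}{2}$)
$f{\left(l,I \right)} = -2 + l$
$\left(32128 + f{\left(85,B{\left(8 \right)} \right)}\right) \left(25129 - 19531\right) = \left(32128 + \left(-2 + 85\right)\right) \left(25129 - 19531\right) = \left(32128 + 83\right) 5598 = 32211 \cdot 5598 = 180317178$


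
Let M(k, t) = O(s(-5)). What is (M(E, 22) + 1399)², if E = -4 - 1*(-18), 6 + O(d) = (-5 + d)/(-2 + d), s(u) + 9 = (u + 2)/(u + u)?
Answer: 22257059344/11449 ≈ 1.9440e+6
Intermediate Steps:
s(u) = -9 + (2 + u)/(2*u) (s(u) = -9 + (u + 2)/(u + u) = -9 + (2 + u)/((2*u)) = -9 + (2 + u)*(1/(2*u)) = -9 + (2 + u)/(2*u))
O(d) = -6 + (-5 + d)/(-2 + d)
E = 14 (E = -4 + 18 = 14)
M(k, t) = -505/107 (M(k, t) = (7 - 5*(-17/2 + 1/(-5)))/(-2 + (-17/2 + 1/(-5))) = (7 - 5*(-17/2 - ⅕))/(-2 + (-17/2 - ⅕)) = (7 - 5*(-87/10))/(-2 - 87/10) = (7 + 87/2)/(-107/10) = -10/107*101/2 = -505/107)
(M(E, 22) + 1399)² = (-505/107 + 1399)² = (149188/107)² = 22257059344/11449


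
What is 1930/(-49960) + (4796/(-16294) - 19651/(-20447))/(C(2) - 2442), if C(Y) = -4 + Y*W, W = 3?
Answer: -19750384524529/507667753080040 ≈ -0.038904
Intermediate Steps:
C(Y) = -4 + 3*Y (C(Y) = -4 + Y*3 = -4 + 3*Y)
1930/(-49960) + (4796/(-16294) - 19651/(-20447))/(C(2) - 2442) = 1930/(-49960) + (4796/(-16294) - 19651/(-20447))/((-4 + 3*2) - 2442) = 1930*(-1/49960) + (4796*(-1/16294) - 19651*(-1/20447))/((-4 + 6) - 2442) = -193/4996 + (-2398/8147 + 19651/20447)/(2 - 2442) = -193/4996 + (111064791/166581709)/(-2440) = -193/4996 + (111064791/166581709)*(-1/2440) = -193/4996 - 111064791/406459369960 = -19750384524529/507667753080040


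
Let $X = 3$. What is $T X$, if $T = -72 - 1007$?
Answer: $-3237$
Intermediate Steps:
$T = -1079$
$T X = \left(-1079\right) 3 = -3237$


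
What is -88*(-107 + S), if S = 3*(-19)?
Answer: 14432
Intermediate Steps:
S = -57
-88*(-107 + S) = -88*(-107 - 57) = -88*(-164) = 14432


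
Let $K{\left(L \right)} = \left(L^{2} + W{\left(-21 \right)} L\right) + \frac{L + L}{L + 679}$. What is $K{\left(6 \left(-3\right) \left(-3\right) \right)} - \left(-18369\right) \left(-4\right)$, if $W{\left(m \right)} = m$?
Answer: $- \frac{52551594}{733} \approx -71694.0$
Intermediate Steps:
$K{\left(L \right)} = L^{2} - 21 L + \frac{2 L}{679 + L}$ ($K{\left(L \right)} = \left(L^{2} - 21 L\right) + \frac{L + L}{L + 679} = \left(L^{2} - 21 L\right) + \frac{2 L}{679 + L} = L^{2} - 21 L + \frac{2 L}{679 + L}$)
$K{\left(6 \left(-3\right) \left(-3\right) \right)} - \left(-18369\right) \left(-4\right) = \frac{6 \left(-3\right) \left(-3\right) \left(-14257 + \left(6 \left(-3\right) \left(-3\right)\right)^{2} + 658 \cdot 6 \left(-3\right) \left(-3\right)\right)}{679 + 6 \left(-3\right) \left(-3\right)} - \left(-18369\right) \left(-4\right) = \frac{\left(-18\right) \left(-3\right) \left(-14257 + \left(\left(-18\right) \left(-3\right)\right)^{2} + 658 \left(\left(-18\right) \left(-3\right)\right)\right)}{679 - -54} - 73476 = \frac{54 \left(-14257 + 54^{2} + 658 \cdot 54\right)}{679 + 54} - 73476 = \frac{54 \left(-14257 + 2916 + 35532\right)}{733} - 73476 = 54 \cdot \frac{1}{733} \cdot 24191 - 73476 = \frac{1306314}{733} - 73476 = - \frac{52551594}{733}$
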